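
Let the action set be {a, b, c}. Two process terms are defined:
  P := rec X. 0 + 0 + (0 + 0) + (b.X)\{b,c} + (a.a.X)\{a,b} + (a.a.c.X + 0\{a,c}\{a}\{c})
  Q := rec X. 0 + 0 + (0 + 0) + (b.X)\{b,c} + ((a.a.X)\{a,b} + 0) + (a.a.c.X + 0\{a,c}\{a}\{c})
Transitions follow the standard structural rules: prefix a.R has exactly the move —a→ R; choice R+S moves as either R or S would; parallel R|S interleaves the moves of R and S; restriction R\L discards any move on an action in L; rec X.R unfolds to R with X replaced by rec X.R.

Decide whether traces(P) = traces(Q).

trace-equivalent

P's transition system — 3 states:
  s0 = rec X. 0 + 0 + (0 + 0) + (b.X)\{b,c} + (a.a.X)\{a,b} + (a.a.c.X + 0\{a,c}\{a}\{c}) has moves --a--▸ s1
  s1 = a.c.(rec X. 0 + 0 + (0 + 0) + (b.X)\{b,c} + (a.a.X)\{a,b} + (a.a.c.X + 0\{a,c}\{a}\{c})) has moves --a--▸ s2
  s2 = c.(rec X. 0 + 0 + (0 + 0) + (b.X)\{b,c} + (a.a.X)\{a,b} + (a.a.c.X + 0\{a,c}\{a}\{c})) has moves --c--▸ s0
Q's transition system — 3 states:
  t0 = rec X. 0 + 0 + (0 + 0) + (b.X)\{b,c} + ((a.a.X)\{a,b} + 0) + (a.a.c.X + 0\{a,c}\{a}\{c}) has moves --a--▸ t1
  t1 = a.c.(rec X. 0 + 0 + (0 + 0) + (b.X)\{b,c} + ((a.a.X)\{a,b} + 0) + (a.a.c.X + 0\{a,c}\{a}\{c})) has moves --a--▸ t2
  t2 = c.(rec X. 0 + 0 + (0 + 0) + (b.X)\{b,c} + ((a.a.X)\{a,b} + 0) + (a.a.c.X + 0\{a,c}\{a}\{c})) has moves --c--▸ t0
Coarsest stable partition (strong bisimilarity classes):
  B0 = {s0, t0}
  B1 = {s1, t1}
  B2 = {s2, t2}
s0 ∈ B0, t0 ∈ B0 → same block
Bisimilar ⇒ trace-equivalent.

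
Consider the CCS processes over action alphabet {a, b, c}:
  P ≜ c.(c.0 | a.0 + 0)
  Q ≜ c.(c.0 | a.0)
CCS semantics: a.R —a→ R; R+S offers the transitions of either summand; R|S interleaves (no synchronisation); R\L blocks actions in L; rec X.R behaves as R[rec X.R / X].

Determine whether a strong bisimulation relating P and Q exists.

YES

Reachable graph of P (5 states):
  s0 = c.(c.0 | a.0 + 0) | -c-> s1
  s1 = c.0 | a.0 + 0 | -a-> s2, -c-> s3
  s2 = c.0 | 0 | -c-> s4
  s3 = 0 | a.0 | -a-> s4
  s4 = 0 | 0 | deadlocked
Reachable graph of Q (5 states):
  t0 = c.(c.0 | a.0) | -c-> t1
  t1 = c.0 | a.0 | -a-> t2, -c-> t3
  t2 = c.0 | 0 | -c-> t4
  t3 = 0 | a.0 | -a-> t4
  t4 = 0 | 0 | deadlocked
Partition-refinement fixed point:
  B0 = {s0, t0}
  B1 = {s1, t1}
  B2 = {s2, t2}
  B3 = {s4, t4}
  B4 = {s3, t3}
s0 ∈ B0, t0 ∈ B0 → same block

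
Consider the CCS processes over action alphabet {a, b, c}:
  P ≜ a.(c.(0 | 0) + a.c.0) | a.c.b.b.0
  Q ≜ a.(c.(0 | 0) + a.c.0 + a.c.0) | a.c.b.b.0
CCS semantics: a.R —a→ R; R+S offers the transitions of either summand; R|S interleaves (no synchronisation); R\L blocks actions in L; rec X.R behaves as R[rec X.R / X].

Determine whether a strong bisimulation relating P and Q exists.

Reachable graph of P (25 states):
  p0 = a.(c.(0 | 0) + a.c.0) | a.c.b.b.0 has moves =a=> p1, =a=> p2
  p1 = (c.(0 | 0) + a.c.0) | a.c.b.b.0 has moves =a=> p3, =a=> p4, =c=> p5
  p2 = a.(c.(0 | 0) + a.c.0) | c.b.b.0 has moves =a=> p3, =c=> p6
  p3 = (c.(0 | 0) + a.c.0) | c.b.b.0 has moves =a=> p7, =c=> p8, =c=> p9
  p4 = c.0 | a.c.b.b.0 has moves =a=> p7, =c=> p10
  p5 = 0 | 0 | a.c.b.b.0 has moves =a=> p9
  p6 = a.(c.(0 | 0) + a.c.0) | b.b.0 has moves =a=> p8, =b=> p11
  p7 = c.0 | c.b.b.0 has moves =c=> p12, =c=> p13
  p8 = (c.(0 | 0) + a.c.0) | b.b.0 has moves =a=> p13, =b=> p14, =c=> p15
  p9 = 0 | 0 | c.b.b.0 has moves =c=> p15
  p10 = 0 | a.c.b.b.0 has moves =a=> p12
  p11 = a.(c.(0 | 0) + a.c.0) | b.0 has moves =a=> p14, =b=> p16
  p12 = 0 | c.b.b.0 has moves =c=> p17
  p13 = c.0 | b.b.0 has moves =b=> p18, =c=> p17
  p14 = (c.(0 | 0) + a.c.0) | b.0 has moves =a=> p18, =b=> p19, =c=> p20
  p15 = 0 | 0 | b.b.0 has moves =b=> p20
  p16 = a.(c.(0 | 0) + a.c.0) | 0 has moves =a=> p19
  p17 = 0 | b.b.0 has moves =b=> p21
  p18 = c.0 | b.0 has moves =b=> p22, =c=> p21
  p19 = (c.(0 | 0) + a.c.0) | 0 has moves =a=> p22, =c=> p23
  p20 = 0 | 0 | b.0 has moves =b=> p23
  p21 = 0 | b.0 has moves =b=> p24
  p22 = c.0 | 0 has moves =c=> p24
  p23 = 0 | 0 | 0 has moves ∅
  p24 = 0 | 0 has moves ∅
Reachable graph of Q (25 states):
  q0 = a.(c.(0 | 0) + a.c.0 + a.c.0) | a.c.b.b.0 has moves =a=> q1, =a=> q2
  q1 = (c.(0 | 0) + a.c.0 + a.c.0) | a.c.b.b.0 has moves =a=> q3, =a=> q4, =c=> q5
  q2 = a.(c.(0 | 0) + a.c.0 + a.c.0) | c.b.b.0 has moves =a=> q3, =c=> q6
  q3 = (c.(0 | 0) + a.c.0 + a.c.0) | c.b.b.0 has moves =a=> q7, =c=> q8, =c=> q9
  q4 = c.0 | a.c.b.b.0 has moves =a=> q7, =c=> q10
  q5 = 0 | 0 | a.c.b.b.0 has moves =a=> q9
  q6 = a.(c.(0 | 0) + a.c.0 + a.c.0) | b.b.0 has moves =a=> q8, =b=> q11
  q7 = c.0 | c.b.b.0 has moves =c=> q12, =c=> q13
  q8 = (c.(0 | 0) + a.c.0 + a.c.0) | b.b.0 has moves =a=> q13, =b=> q14, =c=> q15
  q9 = 0 | 0 | c.b.b.0 has moves =c=> q15
  q10 = 0 | a.c.b.b.0 has moves =a=> q12
  q11 = a.(c.(0 | 0) + a.c.0 + a.c.0) | b.0 has moves =a=> q14, =b=> q16
  q12 = 0 | c.b.b.0 has moves =c=> q17
  q13 = c.0 | b.b.0 has moves =b=> q18, =c=> q17
  q14 = (c.(0 | 0) + a.c.0 + a.c.0) | b.0 has moves =a=> q18, =b=> q19, =c=> q20
  q15 = 0 | 0 | b.b.0 has moves =b=> q20
  q16 = a.(c.(0 | 0) + a.c.0 + a.c.0) | 0 has moves =a=> q19
  q17 = 0 | b.b.0 has moves =b=> q21
  q18 = c.0 | b.0 has moves =b=> q22, =c=> q21
  q19 = (c.(0 | 0) + a.c.0 + a.c.0) | 0 has moves =a=> q22, =c=> q23
  q20 = 0 | 0 | b.0 has moves =b=> q23
  q21 = 0 | b.0 has moves =b=> q24
  q22 = c.0 | 0 has moves =c=> q24
  q23 = 0 | 0 | 0 has moves ∅
  q24 = 0 | 0 has moves ∅
Coarsest stable partition (strong bisimilarity classes):
  B0 = {p0, q0}
  B1 = {p1, q1}
  B2 = {p3, q3}
  B3 = {p12, p9, q12, q9}
  B4 = {p15, p17, q15, q17}
  B5 = {p20, p21, q20, q21}
  B6 = {p23, p24, q23, q24}
  B7 = {p7, q7}
  B8 = {p13, q13}
  B9 = {p18, q18}
  B10 = {p22, q22}
  B11 = {p8, q8}
  B12 = {p14, q14}
  B13 = {p19, q19}
  B14 = {p10, p5, q10, q5}
  B15 = {p4, q4}
  B16 = {p2, q2}
  B17 = {p6, q6}
  B18 = {p11, q11}
  B19 = {p16, q16}
p0 ∈ B0, q0 ∈ B0 → same block

bisimilar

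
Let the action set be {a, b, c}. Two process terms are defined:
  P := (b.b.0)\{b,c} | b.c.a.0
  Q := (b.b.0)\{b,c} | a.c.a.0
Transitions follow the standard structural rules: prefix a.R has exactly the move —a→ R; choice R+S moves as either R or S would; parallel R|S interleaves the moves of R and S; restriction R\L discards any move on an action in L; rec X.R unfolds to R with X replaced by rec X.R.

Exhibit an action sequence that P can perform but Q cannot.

b

P's transition system — 4 states:
  p0 = (b.b.0)\{b,c} | b.c.a.0 ⊢ --b--▸ p1
  p1 = (b.b.0)\{b,c} | c.a.0 ⊢ --c--▸ p2
  p2 = (b.b.0)\{b,c} | a.0 ⊢ --a--▸ p3
  p3 = (b.b.0)\{b,c} | 0 ⊢ stopped
Q's transition system — 4 states:
  q0 = (b.b.0)\{b,c} | a.c.a.0 ⊢ --a--▸ q1
  q1 = (b.b.0)\{b,c} | c.a.0 ⊢ --c--▸ q2
  q2 = (b.b.0)\{b,c} | a.0 ⊢ --a--▸ q3
  q3 = (b.b.0)\{b,c} | 0 ⊢ stopped
Run σ = ⟨b⟩ on P: start {p0}
  after b @ step 1: {p1}
  P completes σ.
Run σ = ⟨b⟩ on Q: start {q0}
  after b @ step 1: ∅ (Q stuck)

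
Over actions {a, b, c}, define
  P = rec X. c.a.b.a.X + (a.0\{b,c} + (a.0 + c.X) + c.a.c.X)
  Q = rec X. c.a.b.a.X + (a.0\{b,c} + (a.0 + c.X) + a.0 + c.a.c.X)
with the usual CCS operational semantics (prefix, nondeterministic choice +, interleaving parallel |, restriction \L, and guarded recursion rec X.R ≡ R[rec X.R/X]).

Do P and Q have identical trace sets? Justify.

YES

LTS(P): 8 reachable states
  m0 = rec X. c.a.b.a.X + (a.0\{b,c} + (a.0 + c.X) + c.a.c.X) ⊢ -a-> m1, -a-> m2, -c-> m0, -c-> m3, -c-> m4
  m1 = 0 ⊢ ·
  m2 = 0\{b,c} ⊢ ·
  m3 = a.b.a.(rec X. c.a.b.a.X + (a.0\{b,c} + (a.0 + c.X) + c.a.c.X)) ⊢ -a-> m5
  m4 = a.c.(rec X. c.a.b.a.X + (a.0\{b,c} + (a.0 + c.X) + c.a.c.X)) ⊢ -a-> m6
  m5 = b.a.(rec X. c.a.b.a.X + (a.0\{b,c} + (a.0 + c.X) + c.a.c.X)) ⊢ -b-> m7
  m6 = c.(rec X. c.a.b.a.X + (a.0\{b,c} + (a.0 + c.X) + c.a.c.X)) ⊢ -c-> m0
  m7 = a.(rec X. c.a.b.a.X + (a.0\{b,c} + (a.0 + c.X) + c.a.c.X)) ⊢ -a-> m0
LTS(Q): 8 reachable states
  n0 = rec X. c.a.b.a.X + (a.0\{b,c} + (a.0 + c.X) + a.0 + c.a.c.X) ⊢ -a-> n1, -a-> n2, -c-> n0, -c-> n3, -c-> n4
  n1 = 0 ⊢ ·
  n2 = 0\{b,c} ⊢ ·
  n3 = a.b.a.(rec X. c.a.b.a.X + (a.0\{b,c} + (a.0 + c.X) + a.0 + c.a.c.X)) ⊢ -a-> n5
  n4 = a.c.(rec X. c.a.b.a.X + (a.0\{b,c} + (a.0 + c.X) + a.0 + c.a.c.X)) ⊢ -a-> n6
  n5 = b.a.(rec X. c.a.b.a.X + (a.0\{b,c} + (a.0 + c.X) + a.0 + c.a.c.X)) ⊢ -b-> n7
  n6 = c.(rec X. c.a.b.a.X + (a.0\{b,c} + (a.0 + c.X) + a.0 + c.a.c.X)) ⊢ -c-> n0
  n7 = a.(rec X. c.a.b.a.X + (a.0\{b,c} + (a.0 + c.X) + a.0 + c.a.c.X)) ⊢ -a-> n0
Partition-refinement fixed point:
  B0 = {m0, n0}
  B1 = {m3, n3}
  B2 = {m5, n5}
  B3 = {m7, n7}
  B4 = {m1, m2, n1, n2}
  B5 = {m4, n4}
  B6 = {m6, n6}
m0 ∈ B0, n0 ∈ B0 → same block
Bisimilar ⇒ trace-equivalent.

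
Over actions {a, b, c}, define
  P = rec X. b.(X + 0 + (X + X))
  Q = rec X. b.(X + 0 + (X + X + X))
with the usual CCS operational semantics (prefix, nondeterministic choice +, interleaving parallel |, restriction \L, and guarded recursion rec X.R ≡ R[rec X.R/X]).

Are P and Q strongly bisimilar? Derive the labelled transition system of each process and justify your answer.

P's transition system — 2 states:
  m0 = rec X. b.(X + 0 + (X + X)) → =b=> m1
  m1 = (rec X. b.(X + 0 + (X + X))) + 0 + ((rec X. b.(X + 0 + (X + X))) + (rec X. b.(X + 0 + (X + X)))) → =b=> m1
Q's transition system — 2 states:
  n0 = rec X. b.(X + 0 + (X + X + X)) → =b=> n1
  n1 = (rec X. b.(X + 0 + (X + X + X))) + 0 + ((rec X. b.(X + 0 + (X + X + X))) + (rec X. b.(X + 0 + (X + X + X))) + (rec X. b.(X + 0 + (X + X + X)))) → =b=> n1
Partition-refinement fixed point:
  B0 = {m0, m1, n0, n1}
m0 ∈ B0, n0 ∈ B0 → same block

bisimilar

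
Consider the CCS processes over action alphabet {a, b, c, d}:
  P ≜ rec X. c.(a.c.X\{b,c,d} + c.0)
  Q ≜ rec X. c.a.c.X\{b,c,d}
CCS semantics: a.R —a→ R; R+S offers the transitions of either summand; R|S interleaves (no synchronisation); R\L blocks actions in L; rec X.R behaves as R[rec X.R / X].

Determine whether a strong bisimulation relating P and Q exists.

LTS(P): 5 reachable states
  u0 = rec X. c.(a.c.X\{b,c,d} + c.0) has moves ··c··> u1
  u1 = a.c.(rec X. c.(a.c.X\{b,c,d} + c.0))\{b,c,d} + c.0 has moves ··a··> u2, ··c··> u3
  u2 = c.(rec X. c.(a.c.X\{b,c,d} + c.0))\{b,c,d} has moves ··c··> u4
  u3 = 0 has moves ·
  u4 = (rec X. c.(a.c.X\{b,c,d} + c.0))\{b,c,d} has moves ·
LTS(Q): 4 reachable states
  v0 = rec X. c.a.c.X\{b,c,d} has moves ··c··> v1
  v1 = a.c.(rec X. c.a.c.X\{b,c,d})\{b,c,d} has moves ··a··> v2
  v2 = c.(rec X. c.a.c.X\{b,c,d})\{b,c,d} has moves ··c··> v3
  v3 = (rec X. c.a.c.X\{b,c,d})\{b,c,d} has moves ·
Coarsest stable partition (strong bisimilarity classes):
  B0 = {u0}
  B1 = {u1}
  B2 = {u2, v2}
  B3 = {u3, u4, v3}
  B4 = {v0}
  B5 = {v1}
u0 ∈ B0, v0 ∈ B4 → different blocks

NO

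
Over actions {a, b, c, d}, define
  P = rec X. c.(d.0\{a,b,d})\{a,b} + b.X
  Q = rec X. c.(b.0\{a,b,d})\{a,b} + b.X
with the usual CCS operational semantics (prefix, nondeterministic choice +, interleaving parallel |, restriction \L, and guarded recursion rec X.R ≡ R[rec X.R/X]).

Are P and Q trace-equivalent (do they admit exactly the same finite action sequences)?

NO — witness ⟨cd⟩

P's transition system — 3 states:
  m0 = rec X. c.(d.0\{a,b,d})\{a,b} + b.X has moves --b--▸ m0, --c--▸ m1
  m1 = (d.0\{a,b,d})\{a,b} has moves --d--▸ m2
  m2 = 0\{a,b,d}\{a,b} has moves stopped
Q's transition system — 2 states:
  n0 = rec X. c.(b.0\{a,b,d})\{a,b} + b.X has moves --b--▸ n0, --c--▸ n1
  n1 = (b.0\{a,b,d})\{a,b} has moves stopped
Executing cd from P (initial set {m0}):
  step 1 (c): {m1}
  step 2 (d): {m2}
  P completes σ.
Executing cd from Q (initial set {n0}):
  step 1 (c): {n1}
  step 2 (d): no successor for Q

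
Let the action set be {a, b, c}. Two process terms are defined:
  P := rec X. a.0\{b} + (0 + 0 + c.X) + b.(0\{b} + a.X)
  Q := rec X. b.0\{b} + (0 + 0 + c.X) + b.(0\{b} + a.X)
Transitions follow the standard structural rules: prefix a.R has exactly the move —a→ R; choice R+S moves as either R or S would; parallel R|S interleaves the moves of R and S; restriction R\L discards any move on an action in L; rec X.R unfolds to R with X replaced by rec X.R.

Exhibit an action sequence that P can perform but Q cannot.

P's transition system — 3 states:
  u0 = rec X. a.0\{b} + (0 + 0 + c.X) + b.(0\{b} + a.X) has moves --a--▸ u1, --b--▸ u2, --c--▸ u0
  u1 = 0\{b} has moves (no moves)
  u2 = 0\{b} + a.(rec X. a.0\{b} + (0 + 0 + c.X) + b.(0\{b} + a.X)) has moves --a--▸ u0
Q's transition system — 3 states:
  v0 = rec X. b.0\{b} + (0 + 0 + c.X) + b.(0\{b} + a.X) has moves --b--▸ v1, --b--▸ v2, --c--▸ v0
  v1 = 0\{b} has moves (no moves)
  v2 = 0\{b} + a.(rec X. b.0\{b} + (0 + 0 + c.X) + b.(0\{b} + a.X)) has moves --a--▸ v0
Executing a from P (initial set {u0}):
  [1] a ⇒ {u1}
  ✓ P
Executing a from Q (initial set {v0}):
  [1] a ⇒ no successor for Q

a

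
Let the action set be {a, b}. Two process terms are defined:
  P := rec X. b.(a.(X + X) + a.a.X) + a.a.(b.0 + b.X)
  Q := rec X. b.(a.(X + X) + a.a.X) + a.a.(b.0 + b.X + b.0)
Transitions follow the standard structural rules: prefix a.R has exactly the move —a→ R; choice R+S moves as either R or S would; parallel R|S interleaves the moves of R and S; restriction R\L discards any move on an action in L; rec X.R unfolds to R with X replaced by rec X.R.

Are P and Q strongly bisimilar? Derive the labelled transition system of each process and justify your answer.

P ~ Q

Reachable graph of P (7 states):
  p0 = rec X. b.(a.(X + X) + a.a.X) + a.a.(b.0 + b.X) :: ··a··> p1, ··b··> p2
  p1 = a.(b.0 + b.(rec X. b.(a.(X + X) + a.a.X) + a.a.(b.0 + b.X))) :: ··a··> p3
  p2 = a.((rec X. b.(a.(X + X) + a.a.X) + a.a.(b.0 + b.X)) + (rec X. b.(a.(X + X) + a.a.X) + a.a.(b.0 + b.X))) + a.a.(rec X. b.(a.(X + X) + a.a.X) + a.a.(b.0 + b.X)) :: ··a··> p4, ··a··> p5
  p3 = b.0 + b.(rec X. b.(a.(X + X) + a.a.X) + a.a.(b.0 + b.X)) :: ··b··> p0, ··b··> p6
  p4 = (rec X. b.(a.(X + X) + a.a.X) + a.a.(b.0 + b.X)) + (rec X. b.(a.(X + X) + a.a.X) + a.a.(b.0 + b.X)) :: ··a··> p1, ··b··> p2
  p5 = a.(rec X. b.(a.(X + X) + a.a.X) + a.a.(b.0 + b.X)) :: ··a··> p0
  p6 = 0 :: ∅
Reachable graph of Q (7 states):
  q0 = rec X. b.(a.(X + X) + a.a.X) + a.a.(b.0 + b.X + b.0) :: ··a··> q1, ··b··> q2
  q1 = a.(b.0 + b.(rec X. b.(a.(X + X) + a.a.X) + a.a.(b.0 + b.X + b.0)) + b.0) :: ··a··> q3
  q2 = a.((rec X. b.(a.(X + X) + a.a.X) + a.a.(b.0 + b.X + b.0)) + (rec X. b.(a.(X + X) + a.a.X) + a.a.(b.0 + b.X + b.0))) + a.a.(rec X. b.(a.(X + X) + a.a.X) + a.a.(b.0 + b.X + b.0)) :: ··a··> q4, ··a··> q5
  q3 = b.0 + b.(rec X. b.(a.(X + X) + a.a.X) + a.a.(b.0 + b.X + b.0)) + b.0 :: ··b··> q0, ··b··> q6
  q4 = (rec X. b.(a.(X + X) + a.a.X) + a.a.(b.0 + b.X + b.0)) + (rec X. b.(a.(X + X) + a.a.X) + a.a.(b.0 + b.X + b.0)) :: ··a··> q1, ··b··> q2
  q5 = a.(rec X. b.(a.(X + X) + a.a.X) + a.a.(b.0 + b.X + b.0)) :: ··a··> q0
  q6 = 0 :: ∅
Bisimilarity quotient blocks:
  B0 = {p0, p4, q0, q4}
  B1 = {p1, q1}
  B2 = {p3, q3}
  B3 = {p6, q6}
  B4 = {p2, q2}
  B5 = {p5, q5}
p0 ∈ B0, q0 ∈ B0 → same block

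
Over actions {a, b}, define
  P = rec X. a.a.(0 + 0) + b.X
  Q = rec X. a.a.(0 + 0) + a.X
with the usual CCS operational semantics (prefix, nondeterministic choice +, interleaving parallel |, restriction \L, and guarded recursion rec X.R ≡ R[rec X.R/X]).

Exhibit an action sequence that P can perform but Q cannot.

b

LTS(P): 3 reachable states
  u0 = rec X. a.a.(0 + 0) + b.X → —a→ u1, —b→ u0
  u1 = a.(0 + 0) → —a→ u2
  u2 = 0 + 0 → ·
LTS(Q): 3 reachable states
  v0 = rec X. a.a.(0 + 0) + a.X → —a→ v0, —a→ v1
  v1 = a.(0 + 0) → —a→ v2
  v2 = 0 + 0 → ·
Trace ⟨b⟩ through P, begin at {u0}:
  [1] b ⇒ {u0}
  — P admits the full trace.
Trace ⟨b⟩ through Q, begin at {v0}:
  [1] b ⇒ no successor for Q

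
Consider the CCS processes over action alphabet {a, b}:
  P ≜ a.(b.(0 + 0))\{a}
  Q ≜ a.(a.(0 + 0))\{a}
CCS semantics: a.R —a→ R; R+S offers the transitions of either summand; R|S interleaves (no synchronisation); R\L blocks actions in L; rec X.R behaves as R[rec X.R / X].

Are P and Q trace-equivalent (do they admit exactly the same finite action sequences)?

trace-distinct — witness ⟨ab⟩

Reachable graph of P (3 states):
  p0 = a.(b.(0 + 0))\{a} → ··a··> p1
  p1 = (b.(0 + 0))\{a} → ··b··> p2
  p2 = (0 + 0)\{a} → ·
Reachable graph of Q (2 states):
  q0 = a.(a.(0 + 0))\{a} → ··a··> q1
  q1 = (a.(0 + 0))\{a} → ·
Trace ⟨ab⟩ through P, begin at {p0}:
  [1] a ⇒ {p1}
  [2] b ⇒ {p2}
  ✓ P
Trace ⟨ab⟩ through Q, begin at {q0}:
  [1] a ⇒ {q1}
  [2] b ⇒ no successor for Q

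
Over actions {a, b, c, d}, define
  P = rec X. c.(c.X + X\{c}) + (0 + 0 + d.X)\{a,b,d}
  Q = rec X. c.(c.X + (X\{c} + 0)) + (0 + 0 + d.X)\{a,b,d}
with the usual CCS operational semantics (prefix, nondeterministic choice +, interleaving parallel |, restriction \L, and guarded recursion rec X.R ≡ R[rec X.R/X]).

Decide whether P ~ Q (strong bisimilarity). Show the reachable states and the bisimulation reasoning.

bisimilar

P's transition system — 2 states:
  m0 = rec X. c.(c.X + X\{c}) + (0 + 0 + d.X)\{a,b,d} :: —c→ m1
  m1 = c.(rec X. c.(c.X + X\{c}) + (0 + 0 + d.X)\{a,b,d}) + (rec X. c.(c.X + X\{c}) + (0 + 0 + d.X)\{a,b,d})\{c} :: —c→ m0
Q's transition system — 2 states:
  n0 = rec X. c.(c.X + (X\{c} + 0)) + (0 + 0 + d.X)\{a,b,d} :: —c→ n1
  n1 = c.(rec X. c.(c.X + (X\{c} + 0)) + (0 + 0 + d.X)\{a,b,d}) + ((rec X. c.(c.X + (X\{c} + 0)) + (0 + 0 + d.X)\{a,b,d})\{c} + 0) :: —c→ n0
Partition-refinement fixed point:
  B0 = {m0, m1, n0, n1}
m0 ∈ B0, n0 ∈ B0 → same block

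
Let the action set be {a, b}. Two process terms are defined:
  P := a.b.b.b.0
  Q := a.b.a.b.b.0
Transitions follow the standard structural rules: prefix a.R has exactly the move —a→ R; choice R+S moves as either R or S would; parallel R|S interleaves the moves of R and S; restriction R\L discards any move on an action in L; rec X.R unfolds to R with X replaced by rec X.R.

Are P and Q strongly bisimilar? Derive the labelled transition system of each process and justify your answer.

P's transition system — 5 states:
  s0 = a.b.b.b.0 has moves ··a··> s1
  s1 = b.b.b.0 has moves ··b··> s2
  s2 = b.b.0 has moves ··b··> s3
  s3 = b.0 has moves ··b··> s4
  s4 = 0 has moves (no moves)
Q's transition system — 6 states:
  t0 = a.b.a.b.b.0 has moves ··a··> t1
  t1 = b.a.b.b.0 has moves ··b··> t2
  t2 = a.b.b.0 has moves ··a··> t3
  t3 = b.b.0 has moves ··b··> t4
  t4 = b.0 has moves ··b··> t5
  t5 = 0 has moves (no moves)
Partition-refinement fixed point:
  B0 = {s0}
  B1 = {s1}
  B2 = {s2, t3}
  B3 = {s3, t4}
  B4 = {s4, t5}
  B5 = {t0}
  B6 = {t1}
  B7 = {t2}
s0 ∈ B0, t0 ∈ B5 → different blocks

P ≁ Q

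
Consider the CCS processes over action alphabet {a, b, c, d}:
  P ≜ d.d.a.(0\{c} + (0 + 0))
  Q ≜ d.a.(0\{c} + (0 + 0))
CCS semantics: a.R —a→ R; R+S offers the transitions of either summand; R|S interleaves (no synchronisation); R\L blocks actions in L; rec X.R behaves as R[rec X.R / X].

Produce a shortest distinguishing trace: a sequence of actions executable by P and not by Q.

dd

Reachable graph of P (4 states):
  p0 = d.d.a.(0\{c} + (0 + 0)) | -d-> p1
  p1 = d.a.(0\{c} + (0 + 0)) | -d-> p2
  p2 = a.(0\{c} + (0 + 0)) | -a-> p3
  p3 = 0\{c} + (0 + 0) | deadlocked
Reachable graph of Q (3 states):
  q0 = d.a.(0\{c} + (0 + 0)) | -d-> q1
  q1 = a.(0\{c} + (0 + 0)) | -a-> q2
  q2 = 0\{c} + (0 + 0) | deadlocked
Trace ⟨dd⟩ through P, begin at {p0}:
  after d @ step 1: {p1}
  after d @ step 2: {p2}
  P completes σ.
Trace ⟨dd⟩ through Q, begin at {q0}:
  after d @ step 1: {q1}
  after d @ step 2: no successor for Q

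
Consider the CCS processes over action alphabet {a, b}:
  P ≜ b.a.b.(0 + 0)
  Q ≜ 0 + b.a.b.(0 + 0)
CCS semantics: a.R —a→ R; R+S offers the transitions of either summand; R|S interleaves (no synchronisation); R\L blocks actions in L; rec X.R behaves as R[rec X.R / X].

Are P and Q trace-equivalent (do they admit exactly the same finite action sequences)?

Reachable graph of P (4 states):
  p0 = b.a.b.(0 + 0) ⊢ —b→ p1
  p1 = a.b.(0 + 0) ⊢ —a→ p2
  p2 = b.(0 + 0) ⊢ —b→ p3
  p3 = 0 + 0 ⊢ ∅
Reachable graph of Q (4 states):
  q0 = 0 + b.a.b.(0 + 0) ⊢ —b→ q1
  q1 = a.b.(0 + 0) ⊢ —a→ q2
  q2 = b.(0 + 0) ⊢ —b→ q3
  q3 = 0 + 0 ⊢ ∅
Bisimilarity quotient blocks:
  B0 = {p0, q0}
  B1 = {p1, q1}
  B2 = {p2, q2}
  B3 = {p3, q3}
p0 ∈ B0, q0 ∈ B0 → same block
Bisimilar ⇒ trace-equivalent.

YES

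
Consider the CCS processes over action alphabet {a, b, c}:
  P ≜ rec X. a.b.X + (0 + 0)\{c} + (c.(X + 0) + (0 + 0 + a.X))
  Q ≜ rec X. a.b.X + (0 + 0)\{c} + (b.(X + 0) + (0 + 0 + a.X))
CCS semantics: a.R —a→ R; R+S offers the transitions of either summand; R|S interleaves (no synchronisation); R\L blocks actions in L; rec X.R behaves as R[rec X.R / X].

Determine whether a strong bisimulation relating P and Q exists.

Reachable graph of P (3 states):
  s0 = rec X. a.b.X + (0 + 0)\{c} + (c.(X + 0) + (0 + 0 + a.X)) → ··a··> s0, ··a··> s1, ··c··> s2
  s1 = b.(rec X. a.b.X + (0 + 0)\{c} + (c.(X + 0) + (0 + 0 + a.X))) → ··b··> s0
  s2 = (rec X. a.b.X + (0 + 0)\{c} + (c.(X + 0) + (0 + 0 + a.X))) + 0 → ··a··> s0, ··a··> s1, ··c··> s2
Reachable graph of Q (3 states):
  t0 = rec X. a.b.X + (0 + 0)\{c} + (b.(X + 0) + (0 + 0 + a.X)) → ··a··> t0, ··a··> t1, ··b··> t2
  t1 = b.(rec X. a.b.X + (0 + 0)\{c} + (b.(X + 0) + (0 + 0 + a.X))) → ··b··> t0
  t2 = (rec X. a.b.X + (0 + 0)\{c} + (b.(X + 0) + (0 + 0 + a.X))) + 0 → ··a··> t0, ··a··> t1, ··b··> t2
Partition-refinement fixed point:
  B0 = {s0, s2}
  B1 = {s1}
  B2 = {t0, t2}
  B3 = {t1}
s0 ∈ B0, t0 ∈ B2 → different blocks

NO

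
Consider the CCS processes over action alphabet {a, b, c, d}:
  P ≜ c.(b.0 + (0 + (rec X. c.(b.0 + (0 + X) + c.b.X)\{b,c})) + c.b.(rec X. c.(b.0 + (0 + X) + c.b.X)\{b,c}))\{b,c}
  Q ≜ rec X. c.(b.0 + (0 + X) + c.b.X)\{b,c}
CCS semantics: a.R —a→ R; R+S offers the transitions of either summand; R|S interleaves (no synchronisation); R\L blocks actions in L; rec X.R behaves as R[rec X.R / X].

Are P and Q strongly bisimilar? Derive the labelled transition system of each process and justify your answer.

YES

LTS(P): 2 reachable states
  u0 = c.(b.0 + (0 + (rec X. c.(b.0 + (0 + X) + c.b.X)\{b,c})) + c.b.(rec X. c.(b.0 + (0 + X) + c.b.X)\{b,c}))\{b,c} | -c-> u1
  u1 = (b.0 + (0 + (rec X. c.(b.0 + (0 + X) + c.b.X)\{b,c})) + c.b.(rec X. c.(b.0 + (0 + X) + c.b.X)\{b,c}))\{b,c} | (no moves)
LTS(Q): 2 reachable states
  v0 = rec X. c.(b.0 + (0 + X) + c.b.X)\{b,c} | -c-> v1
  v1 = (b.0 + (0 + (rec X. c.(b.0 + (0 + X) + c.b.X)\{b,c})) + c.b.(rec X. c.(b.0 + (0 + X) + c.b.X)\{b,c}))\{b,c} | (no moves)
Coarsest stable partition (strong bisimilarity classes):
  B0 = {u0, v0}
  B1 = {u1, v1}
u0 ∈ B0, v0 ∈ B0 → same block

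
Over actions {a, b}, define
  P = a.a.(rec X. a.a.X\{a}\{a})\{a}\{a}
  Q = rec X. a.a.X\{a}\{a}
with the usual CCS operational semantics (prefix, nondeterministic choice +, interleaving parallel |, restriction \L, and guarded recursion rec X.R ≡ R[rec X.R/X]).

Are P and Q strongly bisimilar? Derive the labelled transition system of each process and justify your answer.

LTS(P): 3 reachable states
  s0 = a.a.(rec X. a.a.X\{a}\{a})\{a}\{a} → =a=> s1
  s1 = a.(rec X. a.a.X\{a}\{a})\{a}\{a} → =a=> s2
  s2 = (rec X. a.a.X\{a}\{a})\{a}\{a} → ·
LTS(Q): 3 reachable states
  t0 = rec X. a.a.X\{a}\{a} → =a=> t1
  t1 = a.(rec X. a.a.X\{a}\{a})\{a}\{a} → =a=> t2
  t2 = (rec X. a.a.X\{a}\{a})\{a}\{a} → ·
Coarsest stable partition (strong bisimilarity classes):
  B0 = {s0, t0}
  B1 = {s1, t1}
  B2 = {s2, t2}
s0 ∈ B0, t0 ∈ B0 → same block

P ~ Q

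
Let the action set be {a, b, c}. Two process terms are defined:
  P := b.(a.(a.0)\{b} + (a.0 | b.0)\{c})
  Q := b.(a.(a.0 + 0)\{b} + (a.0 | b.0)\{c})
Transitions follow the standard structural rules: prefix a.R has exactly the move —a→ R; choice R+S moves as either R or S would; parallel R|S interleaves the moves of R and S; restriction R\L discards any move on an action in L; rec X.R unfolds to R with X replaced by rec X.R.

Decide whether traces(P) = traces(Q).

trace-equivalent

LTS(P): 7 reachable states
  s0 = b.(a.(a.0)\{b} + (a.0 | b.0)\{c}) :: ··b··> s1
  s1 = a.(a.0)\{b} + (a.0 | b.0)\{c} :: ··a··> s2, ··a··> s3, ··b··> s4
  s2 = (0 | b.0)\{c} :: ··b··> s5
  s3 = (a.0)\{b} :: ··a··> s6
  s4 = (a.0 | 0)\{c} :: ··a··> s5
  s5 = (0 | 0)\{c} :: (no moves)
  s6 = 0\{b} :: (no moves)
LTS(Q): 7 reachable states
  t0 = b.(a.(a.0 + 0)\{b} + (a.0 | b.0)\{c}) :: ··b··> t1
  t1 = a.(a.0 + 0)\{b} + (a.0 | b.0)\{c} :: ··a··> t2, ··a··> t3, ··b··> t4
  t2 = (0 | b.0)\{c} :: ··b··> t5
  t3 = (a.0 + 0)\{b} :: ··a··> t6
  t4 = (a.0 | 0)\{c} :: ··a··> t5
  t5 = (0 | 0)\{c} :: (no moves)
  t6 = 0\{b} :: (no moves)
Coarsest stable partition (strong bisimilarity classes):
  B0 = {s0, t0}
  B1 = {s1, t1}
  B2 = {s3, s4, t3, t4}
  B3 = {s5, s6, t5, t6}
  B4 = {s2, t2}
s0 ∈ B0, t0 ∈ B0 → same block
Bisimilar ⇒ trace-equivalent.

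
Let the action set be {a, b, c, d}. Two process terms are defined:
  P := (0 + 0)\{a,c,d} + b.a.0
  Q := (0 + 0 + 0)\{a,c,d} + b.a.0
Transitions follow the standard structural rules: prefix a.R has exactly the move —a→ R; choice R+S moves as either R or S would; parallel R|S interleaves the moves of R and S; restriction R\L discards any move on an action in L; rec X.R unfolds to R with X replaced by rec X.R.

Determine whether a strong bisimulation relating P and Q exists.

LTS(P): 3 reachable states
  m0 = (0 + 0)\{a,c,d} + b.a.0 | --b--▸ m1
  m1 = a.0 | --a--▸ m2
  m2 = 0 | stopped
LTS(Q): 3 reachable states
  n0 = (0 + 0 + 0)\{a,c,d} + b.a.0 | --b--▸ n1
  n1 = a.0 | --a--▸ n2
  n2 = 0 | stopped
Bisimilarity quotient blocks:
  B0 = {m0, n0}
  B1 = {m1, n1}
  B2 = {m2, n2}
m0 ∈ B0, n0 ∈ B0 → same block

bisimilar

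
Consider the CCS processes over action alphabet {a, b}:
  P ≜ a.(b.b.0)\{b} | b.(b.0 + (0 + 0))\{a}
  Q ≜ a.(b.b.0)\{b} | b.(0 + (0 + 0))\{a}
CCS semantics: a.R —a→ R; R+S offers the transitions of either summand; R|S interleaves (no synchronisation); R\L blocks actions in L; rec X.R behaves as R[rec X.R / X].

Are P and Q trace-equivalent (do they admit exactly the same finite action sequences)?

traces(P) ≠ traces(Q) — witness ⟨bb⟩

Reachable graph of P (6 states):
  p0 = a.(b.b.0)\{b} | b.(b.0 + (0 + 0))\{a} → -a-> p1, -b-> p2
  p1 = (b.b.0)\{b} | b.(b.0 + (0 + 0))\{a} → -b-> p3
  p2 = a.(b.b.0)\{b} | (b.0 + (0 + 0))\{a} → -a-> p3, -b-> p4
  p3 = (b.b.0)\{b} | (b.0 + (0 + 0))\{a} → -b-> p5
  p4 = a.(b.b.0)\{b} | 0\{a} → -a-> p5
  p5 = (b.b.0)\{b} | 0\{a} → ·
Reachable graph of Q (4 states):
  q0 = a.(b.b.0)\{b} | b.(0 + (0 + 0))\{a} → -a-> q1, -b-> q2
  q1 = (b.b.0)\{b} | b.(0 + (0 + 0))\{a} → -b-> q3
  q2 = a.(b.b.0)\{b} | (0 + (0 + 0))\{a} → -a-> q3
  q3 = (b.b.0)\{b} | (0 + (0 + 0))\{a} → ·
Trace ⟨bb⟩ through P, begin at {p0}:
  after b @ step 1: {p2}
  after b @ step 2: {p4}
  ✓ P
Trace ⟨bb⟩ through Q, begin at {q0}:
  after b @ step 1: {q2}
  after b @ step 2: ∅ (Q stuck)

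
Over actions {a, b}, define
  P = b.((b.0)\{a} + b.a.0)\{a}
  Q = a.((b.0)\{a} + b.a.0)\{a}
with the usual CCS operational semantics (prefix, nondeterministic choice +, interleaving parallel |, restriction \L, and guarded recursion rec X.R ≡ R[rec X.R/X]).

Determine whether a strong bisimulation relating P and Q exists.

P's transition system — 4 states:
  p0 = b.((b.0)\{a} + b.a.0)\{a} has moves ··b··> p1
  p1 = ((b.0)\{a} + b.a.0)\{a} has moves ··b··> p2, ··b··> p3
  p2 = (a.0)\{a} has moves ∅
  p3 = 0\{a}\{a} has moves ∅
Q's transition system — 4 states:
  q0 = a.((b.0)\{a} + b.a.0)\{a} has moves ··a··> q1
  q1 = ((b.0)\{a} + b.a.0)\{a} has moves ··b··> q2, ··b··> q3
  q2 = (a.0)\{a} has moves ∅
  q3 = 0\{a}\{a} has moves ∅
Bisimilarity quotient blocks:
  B0 = {p0}
  B1 = {p1, q1}
  B2 = {p2, p3, q2, q3}
  B3 = {q0}
p0 ∈ B0, q0 ∈ B3 → different blocks

NO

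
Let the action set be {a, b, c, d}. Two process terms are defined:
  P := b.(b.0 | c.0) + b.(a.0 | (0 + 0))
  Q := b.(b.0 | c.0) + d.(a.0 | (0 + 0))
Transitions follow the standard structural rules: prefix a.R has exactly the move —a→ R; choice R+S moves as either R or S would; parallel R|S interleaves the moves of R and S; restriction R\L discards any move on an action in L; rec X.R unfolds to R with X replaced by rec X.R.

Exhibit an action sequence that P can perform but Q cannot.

Reachable graph of P (7 states):
  m0 = b.(b.0 | c.0) + b.(a.0 | (0 + 0)) ⊢ ··b··> m1, ··b··> m2
  m1 = a.0 | (0 + 0) ⊢ ··a··> m3
  m2 = b.0 | c.0 ⊢ ··b··> m4, ··c··> m5
  m3 = 0 | (0 + 0) ⊢ ·
  m4 = 0 | c.0 ⊢ ··c··> m6
  m5 = b.0 | 0 ⊢ ··b··> m6
  m6 = 0 | 0 ⊢ ·
Reachable graph of Q (7 states):
  n0 = b.(b.0 | c.0) + d.(a.0 | (0 + 0)) ⊢ ··b··> n1, ··d··> n2
  n1 = b.0 | c.0 ⊢ ··b··> n3, ··c··> n4
  n2 = a.0 | (0 + 0) ⊢ ··a··> n5
  n3 = 0 | c.0 ⊢ ··c··> n6
  n4 = b.0 | 0 ⊢ ··b··> n6
  n5 = 0 | (0 + 0) ⊢ ·
  n6 = 0 | 0 ⊢ ·
Executing ba from P (initial set {m0}):
  step 1 (b): {m1, m2}
  step 2 (a): {m3}
  ✓ P
Executing ba from Q (initial set {n0}):
  step 1 (b): {n1}
  step 2 (a): ∅  — Q cannot continue

ba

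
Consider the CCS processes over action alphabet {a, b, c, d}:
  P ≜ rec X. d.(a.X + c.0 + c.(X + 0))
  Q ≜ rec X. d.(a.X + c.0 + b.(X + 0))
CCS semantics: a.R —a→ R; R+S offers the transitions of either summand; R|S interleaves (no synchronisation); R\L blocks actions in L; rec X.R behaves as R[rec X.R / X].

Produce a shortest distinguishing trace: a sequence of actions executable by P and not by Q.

Reachable graph of P (4 states):
  p0 = rec X. d.(a.X + c.0 + c.(X + 0)) | ··d··> p1
  p1 = a.(rec X. d.(a.X + c.0 + c.(X + 0))) + c.0 + c.((rec X. d.(a.X + c.0 + c.(X + 0))) + 0) | ··a··> p0, ··c··> p2, ··c··> p3
  p2 = (rec X. d.(a.X + c.0 + c.(X + 0))) + 0 | ··d··> p1
  p3 = 0 | (no moves)
Reachable graph of Q (4 states):
  q0 = rec X. d.(a.X + c.0 + b.(X + 0)) | ··d··> q1
  q1 = a.(rec X. d.(a.X + c.0 + b.(X + 0))) + c.0 + b.((rec X. d.(a.X + c.0 + b.(X + 0))) + 0) | ··a··> q0, ··b··> q2, ··c··> q3
  q2 = (rec X. d.(a.X + c.0 + b.(X + 0))) + 0 | ··d··> q1
  q3 = 0 | (no moves)
Trace ⟨dcd⟩ through P, begin at {p0}:
  [1] d ⇒ {p1}
  [2] c ⇒ {p2, p3}
  [3] d ⇒ {p1}
  — P admits the full trace.
Trace ⟨dcd⟩ through Q, begin at {q0}:
  [1] d ⇒ {q1}
  [2] c ⇒ {q3}
  [3] d ⇒ ∅  — Q cannot continue

dcd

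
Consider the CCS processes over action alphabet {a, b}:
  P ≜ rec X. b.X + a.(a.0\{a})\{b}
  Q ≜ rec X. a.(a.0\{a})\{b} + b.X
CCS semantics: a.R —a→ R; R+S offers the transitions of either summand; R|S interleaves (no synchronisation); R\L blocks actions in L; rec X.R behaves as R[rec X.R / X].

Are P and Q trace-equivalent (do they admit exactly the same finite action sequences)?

YES

LTS(P): 3 reachable states
  p0 = rec X. b.X + a.(a.0\{a})\{b} :: -a-> p1, -b-> p0
  p1 = (a.0\{a})\{b} :: -a-> p2
  p2 = 0\{a}\{b} :: (no moves)
LTS(Q): 3 reachable states
  q0 = rec X. a.(a.0\{a})\{b} + b.X :: -a-> q1, -b-> q0
  q1 = (a.0\{a})\{b} :: -a-> q2
  q2 = 0\{a}\{b} :: (no moves)
Bisimilarity quotient blocks:
  B0 = {p0, q0}
  B1 = {p1, q1}
  B2 = {p2, q2}
p0 ∈ B0, q0 ∈ B0 → same block
Bisimilar ⇒ trace-equivalent.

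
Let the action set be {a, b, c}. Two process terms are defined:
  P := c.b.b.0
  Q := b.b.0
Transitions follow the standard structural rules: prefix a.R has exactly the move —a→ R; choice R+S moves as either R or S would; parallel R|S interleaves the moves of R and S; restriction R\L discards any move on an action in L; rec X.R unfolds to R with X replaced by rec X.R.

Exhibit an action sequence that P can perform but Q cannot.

c

P's transition system — 4 states:
  m0 = c.b.b.0 ⊢ -c-> m1
  m1 = b.b.0 ⊢ -b-> m2
  m2 = b.0 ⊢ -b-> m3
  m3 = 0 ⊢ deadlocked
Q's transition system — 3 states:
  n0 = b.b.0 ⊢ -b-> n1
  n1 = b.0 ⊢ -b-> n2
  n2 = 0 ⊢ deadlocked
Trace ⟨c⟩ through P, begin at {m0}:
  [1] c ⇒ {m1}
  — P admits the full trace.
Trace ⟨c⟩ through Q, begin at {n0}:
  [1] c ⇒ ∅ (Q stuck)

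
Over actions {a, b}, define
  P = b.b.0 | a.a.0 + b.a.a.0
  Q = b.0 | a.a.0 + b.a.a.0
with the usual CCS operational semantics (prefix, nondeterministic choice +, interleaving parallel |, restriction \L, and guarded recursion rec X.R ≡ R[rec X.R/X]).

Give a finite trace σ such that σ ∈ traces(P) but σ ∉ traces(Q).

bb

P's transition system — 12 states:
  m0 = b.b.0 | a.a.0 + b.a.a.0 | ··a··> m1, ··b··> m2, ··b··> m3
  m1 = b.b.0 | a.0 | ··a··> m4, ··b··> m5
  m2 = a.a.0 | ··a··> m6
  m3 = b.0 | a.a.0 | ··a··> m5, ··b··> m7
  m4 = b.b.0 | 0 | ··b··> m8
  m5 = b.0 | a.0 | ··a··> m8, ··b··> m9
  m6 = a.0 | ··a··> m10
  m7 = 0 | a.a.0 | ··a··> m9
  m8 = b.0 | 0 | ··b··> m11
  m9 = 0 | a.0 | ··a··> m11
  m10 = 0 | (no moves)
  m11 = 0 | 0 | (no moves)
Q's transition system — 9 states:
  n0 = b.0 | a.a.0 + b.a.a.0 | ··a··> n1, ··b··> n2, ··b··> n3
  n1 = b.0 | a.0 | ··a··> n4, ··b··> n5
  n2 = 0 | a.a.0 | ··a··> n5
  n3 = a.a.0 | ··a··> n6
  n4 = b.0 | 0 | ··b··> n7
  n5 = 0 | a.0 | ··a··> n7
  n6 = a.0 | ··a··> n8
  n7 = 0 | 0 | (no moves)
  n8 = 0 | (no moves)
Run σ = ⟨bb⟩ on P: start {m0}
  step 1 (b): {m2, m3}
  step 2 (b): {m7}
  ✓ P
Run σ = ⟨bb⟩ on Q: start {n0}
  step 1 (b): {n2, n3}
  step 2 (b): no successor for Q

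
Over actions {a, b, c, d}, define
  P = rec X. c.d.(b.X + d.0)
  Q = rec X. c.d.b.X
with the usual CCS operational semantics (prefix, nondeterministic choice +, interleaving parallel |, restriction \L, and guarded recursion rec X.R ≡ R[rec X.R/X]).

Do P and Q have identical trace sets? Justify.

NO — witness ⟨cdd⟩

LTS(P): 4 reachable states
  u0 = rec X. c.d.(b.X + d.0) ⊢ ··c··> u1
  u1 = d.(b.(rec X. c.d.(b.X + d.0)) + d.0) ⊢ ··d··> u2
  u2 = b.(rec X. c.d.(b.X + d.0)) + d.0 ⊢ ··b··> u0, ··d··> u3
  u3 = 0 ⊢ deadlocked
LTS(Q): 3 reachable states
  v0 = rec X. c.d.b.X ⊢ ··c··> v1
  v1 = d.b.(rec X. c.d.b.X) ⊢ ··d··> v2
  v2 = b.(rec X. c.d.b.X) ⊢ ··b··> v0
Run σ = ⟨cdd⟩ on P: start {u0}
  after c @ step 1: {u1}
  after d @ step 2: {u2}
  after d @ step 3: {u3}
  — P admits the full trace.
Run σ = ⟨cdd⟩ on Q: start {v0}
  after c @ step 1: {v1}
  after d @ step 2: {v2}
  after d @ step 3: ∅ (Q stuck)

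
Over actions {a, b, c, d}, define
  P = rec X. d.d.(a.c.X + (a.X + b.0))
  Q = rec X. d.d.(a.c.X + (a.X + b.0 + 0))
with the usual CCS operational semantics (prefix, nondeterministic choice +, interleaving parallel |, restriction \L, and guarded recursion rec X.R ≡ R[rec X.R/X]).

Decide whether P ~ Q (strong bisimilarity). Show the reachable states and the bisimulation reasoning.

Reachable graph of P (5 states):
  u0 = rec X. d.d.(a.c.X + (a.X + b.0)) ⊢ --d--▸ u1
  u1 = d.(a.c.(rec X. d.d.(a.c.X + (a.X + b.0))) + (a.(rec X. d.d.(a.c.X + (a.X + b.0))) + b.0)) ⊢ --d--▸ u2
  u2 = a.c.(rec X. d.d.(a.c.X + (a.X + b.0))) + (a.(rec X. d.d.(a.c.X + (a.X + b.0))) + b.0) ⊢ --a--▸ u0, --a--▸ u3, --b--▸ u4
  u3 = c.(rec X. d.d.(a.c.X + (a.X + b.0))) ⊢ --c--▸ u0
  u4 = 0 ⊢ ·
Reachable graph of Q (5 states):
  v0 = rec X. d.d.(a.c.X + (a.X + b.0 + 0)) ⊢ --d--▸ v1
  v1 = d.(a.c.(rec X. d.d.(a.c.X + (a.X + b.0 + 0))) + (a.(rec X. d.d.(a.c.X + (a.X + b.0 + 0))) + b.0 + 0)) ⊢ --d--▸ v2
  v2 = a.c.(rec X. d.d.(a.c.X + (a.X + b.0 + 0))) + (a.(rec X. d.d.(a.c.X + (a.X + b.0 + 0))) + b.0 + 0) ⊢ --a--▸ v0, --a--▸ v3, --b--▸ v4
  v3 = c.(rec X. d.d.(a.c.X + (a.X + b.0 + 0))) ⊢ --c--▸ v0
  v4 = 0 ⊢ ·
Coarsest stable partition (strong bisimilarity classes):
  B0 = {u0, v0}
  B1 = {u1, v1}
  B2 = {u2, v2}
  B3 = {u3, v3}
  B4 = {u4, v4}
u0 ∈ B0, v0 ∈ B0 → same block

YES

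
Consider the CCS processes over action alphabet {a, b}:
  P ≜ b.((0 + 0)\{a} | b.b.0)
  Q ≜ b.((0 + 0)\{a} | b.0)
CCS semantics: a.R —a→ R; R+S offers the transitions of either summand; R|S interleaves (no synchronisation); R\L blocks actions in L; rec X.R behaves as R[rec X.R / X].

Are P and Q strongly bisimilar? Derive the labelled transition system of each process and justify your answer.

not bisimilar

LTS(P): 4 reachable states
  s0 = b.((0 + 0)\{a} | b.b.0) | --b--▸ s1
  s1 = (0 + 0)\{a} | b.b.0 | --b--▸ s2
  s2 = (0 + 0)\{a} | b.0 | --b--▸ s3
  s3 = (0 + 0)\{a} | 0 | (no moves)
LTS(Q): 3 reachable states
  t0 = b.((0 + 0)\{a} | b.0) | --b--▸ t1
  t1 = (0 + 0)\{a} | b.0 | --b--▸ t2
  t2 = (0 + 0)\{a} | 0 | (no moves)
Coarsest stable partition (strong bisimilarity classes):
  B0 = {s0}
  B1 = {s1, t0}
  B2 = {s2, t1}
  B3 = {s3, t2}
s0 ∈ B0, t0 ∈ B1 → different blocks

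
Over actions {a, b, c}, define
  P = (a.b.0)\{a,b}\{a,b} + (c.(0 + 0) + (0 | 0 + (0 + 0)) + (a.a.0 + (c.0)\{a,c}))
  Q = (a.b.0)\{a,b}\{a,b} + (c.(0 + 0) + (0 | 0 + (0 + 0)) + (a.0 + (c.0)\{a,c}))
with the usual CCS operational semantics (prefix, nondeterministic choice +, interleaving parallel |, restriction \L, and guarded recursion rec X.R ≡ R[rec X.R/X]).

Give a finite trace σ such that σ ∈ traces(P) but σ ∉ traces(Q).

aa

P's transition system — 4 states:
  s0 = (a.b.0)\{a,b}\{a,b} + (c.(0 + 0) + (0 | 0 + (0 + 0)) + (a.a.0 + (c.0)\{a,c})) has moves --a--▸ s1, --c--▸ s2
  s1 = a.0 has moves --a--▸ s3
  s2 = 0 + 0 has moves stopped
  s3 = 0 has moves stopped
Q's transition system — 3 states:
  t0 = (a.b.0)\{a,b}\{a,b} + (c.(0 + 0) + (0 | 0 + (0 + 0)) + (a.0 + (c.0)\{a,c})) has moves --a--▸ t1, --c--▸ t2
  t1 = 0 has moves stopped
  t2 = 0 + 0 has moves stopped
Executing aa from P (initial set {s0}):
  [1] a ⇒ {s1}
  [2] a ⇒ {s3}
  ✓ P
Executing aa from Q (initial set {t0}):
  [1] a ⇒ {t1}
  [2] a ⇒ ∅ (Q stuck)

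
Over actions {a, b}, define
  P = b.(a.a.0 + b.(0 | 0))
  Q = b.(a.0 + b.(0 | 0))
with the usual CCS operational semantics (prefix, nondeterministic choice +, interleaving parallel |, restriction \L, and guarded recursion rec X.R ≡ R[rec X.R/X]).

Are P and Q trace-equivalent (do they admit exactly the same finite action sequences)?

traces(P) ≠ traces(Q) — witness ⟨baa⟩

LTS(P): 5 reachable states
  u0 = b.(a.a.0 + b.(0 | 0)) | ··b··> u1
  u1 = a.a.0 + b.(0 | 0) | ··a··> u2, ··b··> u3
  u2 = a.0 | ··a··> u4
  u3 = 0 | 0 | deadlocked
  u4 = 0 | deadlocked
LTS(Q): 4 reachable states
  v0 = b.(a.0 + b.(0 | 0)) | ··b··> v1
  v1 = a.0 + b.(0 | 0) | ··a··> v2, ··b··> v3
  v2 = 0 | deadlocked
  v3 = 0 | 0 | deadlocked
Run σ = ⟨baa⟩ on P: start {u0}
  step 1 (b): {u1}
  step 2 (a): {u2}
  step 3 (a): {u4}
  — P admits the full trace.
Run σ = ⟨baa⟩ on Q: start {v0}
  step 1 (b): {v1}
  step 2 (a): {v2}
  step 3 (a): no successor for Q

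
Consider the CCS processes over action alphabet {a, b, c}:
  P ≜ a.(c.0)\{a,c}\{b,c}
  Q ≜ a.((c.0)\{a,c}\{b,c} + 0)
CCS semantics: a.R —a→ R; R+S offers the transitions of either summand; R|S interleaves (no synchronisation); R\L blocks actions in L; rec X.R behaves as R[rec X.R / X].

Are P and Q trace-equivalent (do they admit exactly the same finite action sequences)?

trace-equivalent

P's transition system — 2 states:
  s0 = a.(c.0)\{a,c}\{b,c} → —a→ s1
  s1 = (c.0)\{a,c}\{b,c} → (no moves)
Q's transition system — 2 states:
  t0 = a.((c.0)\{a,c}\{b,c} + 0) → —a→ t1
  t1 = (c.0)\{a,c}\{b,c} + 0 → (no moves)
Bisimilarity quotient blocks:
  B0 = {s0, t0}
  B1 = {s1, t1}
s0 ∈ B0, t0 ∈ B0 → same block
Bisimilar ⇒ trace-equivalent.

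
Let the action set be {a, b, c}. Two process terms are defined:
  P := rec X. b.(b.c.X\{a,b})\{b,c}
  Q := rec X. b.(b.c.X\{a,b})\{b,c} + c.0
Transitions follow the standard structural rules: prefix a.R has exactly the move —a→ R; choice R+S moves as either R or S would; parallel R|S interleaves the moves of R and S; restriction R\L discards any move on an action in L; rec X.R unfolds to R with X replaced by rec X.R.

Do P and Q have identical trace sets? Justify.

LTS(P): 2 reachable states
  u0 = rec X. b.(b.c.X\{a,b})\{b,c} ⊢ =b=> u1
  u1 = (b.c.(rec X. b.(b.c.X\{a,b})\{b,c})\{a,b})\{b,c} ⊢ ∅
LTS(Q): 3 reachable states
  v0 = rec X. b.(b.c.X\{a,b})\{b,c} + c.0 ⊢ =b=> v1, =c=> v2
  v1 = (b.c.(rec X. b.(b.c.X\{a,b})\{b,c} + c.0)\{a,b})\{b,c} ⊢ ∅
  v2 = 0 ⊢ ∅
Run σ = ⟨c⟩ on Q: start {v0}
  [1] c ⇒ {v2}
  Q completes σ.
Run σ = ⟨c⟩ on P: start {u0}
  [1] c ⇒ ∅  — P cannot continue

traces(P) ≠ traces(Q) — witness ⟨c⟩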